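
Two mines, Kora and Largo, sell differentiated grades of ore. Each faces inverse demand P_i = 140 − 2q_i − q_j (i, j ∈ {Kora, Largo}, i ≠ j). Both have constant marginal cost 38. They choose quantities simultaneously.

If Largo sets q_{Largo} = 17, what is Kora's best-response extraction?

21.25

Mine Kora's profit: π = q_{Kora}(140 − 2q_{Kora} − q_{Largo}) − 38q_{Kora}.
∂π/∂q_{Kora} = 102 − 4q_{Kora} − q_{Largo} = 0 ⇒ q_{Kora} = 25.5 − 0.25q_{Largo}.
At q_{Largo} = 17: q_{Kora} = 25.5 − 0.25·17 = 21.25.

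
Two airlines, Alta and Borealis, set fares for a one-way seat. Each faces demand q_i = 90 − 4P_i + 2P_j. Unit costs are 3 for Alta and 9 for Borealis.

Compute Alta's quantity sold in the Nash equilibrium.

Alta's profit: π = (P_{Alta} − 3)(90 − 4P_{Alta} + 2P_{Borealis}).
∂π/∂P_{Alta} = 102 − 8P_{Alta} + 2P_{Borealis} = 0 ⇒ P_{Alta} = 12.75 + 0.25P_{Borealis}.
Similarly P_{Borealis} = 15.75 + 0.25P_{Alta}.
Substituting the second reaction function into the first: P_{Alta} = 12.75 + 0.25(15.75 + 0.25P_{Alta}), which gives 0.9375P_{Alta} = 16.6875 ⇒ P_{Alta} = 17.8.
Then P_{Borealis} = 15.75 + 0.25·17.8 = 20.2.
q_{Alta} = 90 − 4·17.8 + 2·20.2 = 59.2.

59.2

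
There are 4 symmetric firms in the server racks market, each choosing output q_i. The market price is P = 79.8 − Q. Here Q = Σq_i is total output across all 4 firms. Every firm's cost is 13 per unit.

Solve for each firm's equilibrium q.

A representative firm's profit is π_i = q_i(79.8 − Q) − 13q_i, with Q = q_i + Σ_{j≠i} q_j.
First-order condition: 66.8 − 2q_i − Σ_{j≠i} q_j = 0.
Imposing symmetry (q_j = q for all j) turns Σ_{j≠i} q_j into 3q, so 66.8 = 5q and q = 13.36.

13.36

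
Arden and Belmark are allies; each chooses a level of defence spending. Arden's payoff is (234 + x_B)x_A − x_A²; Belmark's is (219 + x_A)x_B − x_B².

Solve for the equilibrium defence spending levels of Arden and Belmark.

229, 224

Expanding Arden's payoff: 234x_A + x_Bx_A − x_A².
∂π/∂x_A = 234 + x_B − 2x_A = 0, so x_A = 117 + 0.5x_B.
Likewise for Belmark: x_B = 109.5 + 0.5x_A.
Solving the two reaction functions simultaneously: (1 − (0.5)(0.5))x_A = 117 + 0.5·109.5, so 0.75x_A = 171.75 and x_A = 229.
Then x_B = 109.5 + 0.5·229 = 224.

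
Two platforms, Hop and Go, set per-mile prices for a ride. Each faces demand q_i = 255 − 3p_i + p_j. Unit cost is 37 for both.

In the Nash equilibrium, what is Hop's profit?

3931.32

Hop's profit: π = (p_{Hop} − 37)(255 − 3p_{Hop} + p_{Go}).
∂π/∂p_{Hop} = 366 − 6p_{Hop} + p_{Go} = 0 ⇒ p_{Hop} = 61 + (1/6)p_{Go}.
By symmetry p_{Go} = p_{Hop}; substituting into the reaction function, (5/6)p_{Hop} = 61 and p_{Hop} = 73.2.
q_{Hop} = 255 − 3·73.2 + 73.2 = 108.6.
Profit = (73.2 − 37)·108.6 = 3931.32.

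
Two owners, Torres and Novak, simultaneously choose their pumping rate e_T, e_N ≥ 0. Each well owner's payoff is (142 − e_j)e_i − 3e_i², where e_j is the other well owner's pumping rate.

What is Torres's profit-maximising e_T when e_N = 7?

22.5

Torres's payoff is (142 − e_N)e_T − 3e_T².
∂π/∂e_T = 142 − e_N − 6e_T = 0, so e_T = 71/3 − (1/6)e_N.
At e_N = 7: e_T = 71/3 − (1/6)·7 = 22.5.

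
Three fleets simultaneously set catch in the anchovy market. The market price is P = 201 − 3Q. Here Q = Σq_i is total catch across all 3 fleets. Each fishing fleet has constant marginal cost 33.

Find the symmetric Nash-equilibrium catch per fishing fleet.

14

A representative fishing fleet's profit is π_i = q_i(201 − 3Q) − 33q_i, with Q = q_i + Σ_{j≠i} q_j.
First-order condition: 168 − 6q_i − 3Σ_{j≠i} q_j = 0.
With identical fishing fleets, set every q_j = q: then 168 − 6q − 6q = 0, i.e. q = 168/12 = 14.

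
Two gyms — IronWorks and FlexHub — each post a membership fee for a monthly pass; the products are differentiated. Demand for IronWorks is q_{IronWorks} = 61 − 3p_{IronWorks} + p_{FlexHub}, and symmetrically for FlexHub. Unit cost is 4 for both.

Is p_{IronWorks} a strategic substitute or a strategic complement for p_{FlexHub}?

strategic complements

IronWorks's profit: π = (p_{IronWorks} − 4)(61 − 3p_{IronWorks} + p_{FlexHub}).
∂π/∂p_{IronWorks} = 73 − 6p_{IronWorks} + p_{FlexHub} = 0 ⇒ p_{IronWorks} = 73/6 + (1/6)p_{FlexHub}.
The best-response slope dp_{IronWorks}/dp_{FlexHub} = 1/6 > 0: the reaction function is upward-sloping, so the choices are strategic complements.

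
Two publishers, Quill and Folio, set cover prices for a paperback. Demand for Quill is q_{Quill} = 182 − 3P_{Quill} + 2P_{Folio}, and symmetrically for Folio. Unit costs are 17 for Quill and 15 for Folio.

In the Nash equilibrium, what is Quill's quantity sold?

Quill's profit: π = (P_{Quill} − 17)(182 − 3P_{Quill} + 2P_{Folio}).
∂π/∂P_{Quill} = 233 − 6P_{Quill} + 2P_{Folio} = 0 ⇒ P_{Quill} = 233/6 + (1/3)P_{Folio}.
Similarly P_{Folio} = 227/6 + (1/3)P_{Quill}.
Substituting the second reaction function into the first: P_{Quill} = 233/6 + (1/3)(227/6 + (1/3)P_{Quill}), which gives (8/9)P_{Quill} = 463/9 ⇒ P_{Quill} = 57.875.
Then P_{Folio} = 227/6 + (1/3)·57.875 = 57.125.
q_{Quill} = 182 − 3·57.875 + 2·57.125 = 122.625.

122.625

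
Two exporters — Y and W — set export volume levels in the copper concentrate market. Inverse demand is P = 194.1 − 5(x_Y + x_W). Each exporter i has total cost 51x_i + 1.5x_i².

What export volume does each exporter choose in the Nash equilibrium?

7.95

Exporter Y's profit: π = x_Y(194.1 − 5(x_Y + x_W)) − 51x_Y − 1.5x_Y².
∂π/∂x_Y = 143.1 − 13x_Y − 5x_W = 0, so x_Y = 1431/130 − (5/13)x_W.
The game is symmetric, so in equilibrium x_W = x_Y: the reaction function gives (18/13)x_Y = 1431/130, hence x_Y = 7.95.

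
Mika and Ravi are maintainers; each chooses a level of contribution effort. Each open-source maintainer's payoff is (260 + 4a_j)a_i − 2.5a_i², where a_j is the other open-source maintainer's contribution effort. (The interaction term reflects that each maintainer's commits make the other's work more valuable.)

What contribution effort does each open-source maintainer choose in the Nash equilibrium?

Mika's payoff is (260 + 4a_R)a_M − 2.5a_M².
∂π/∂a_M = 260 + 4a_R − 5a_M = 0, so a_M = 52 + 0.8a_R.
By symmetry a_R = a_M; substituting into the reaction function, 0.2a_M = 52 and a_M = 260.

260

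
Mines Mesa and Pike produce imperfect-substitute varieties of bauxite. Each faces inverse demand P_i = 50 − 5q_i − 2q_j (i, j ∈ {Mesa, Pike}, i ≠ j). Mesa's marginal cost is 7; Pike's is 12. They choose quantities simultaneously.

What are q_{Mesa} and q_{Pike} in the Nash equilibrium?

3.6875, 3.0625

Mine Mesa's profit: π = q_{Mesa}(50 − 5q_{Mesa} − 2q_{Pike}) − 7q_{Mesa}.
∂π/∂q_{Mesa} = 43 − 10q_{Mesa} − 2q_{Pike} = 0 ⇒ q_{Mesa} = 4.3 − 0.2q_{Pike}.
Similarly q_{Pike} = 3.8 − 0.2q_{Mesa}.
Plugging q_{Pike} into Mesa's best response: q_{Mesa} = 4.3 − 0.2(3.8 − 0.2q_{Mesa}) ⇒ 0.96q_{Mesa} = 3.54, so q_{Mesa} = 3.6875.
Then q_{Pike} = 3.8 − 0.2·3.6875 = 3.0625.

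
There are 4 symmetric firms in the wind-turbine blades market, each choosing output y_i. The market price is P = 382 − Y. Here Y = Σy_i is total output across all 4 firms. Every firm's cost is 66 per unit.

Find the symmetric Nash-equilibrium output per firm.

A representative firm's profit is π_i = y_i(382 − Y) − 66y_i, with Y = y_i + Σ_{j≠i} y_j.
First-order condition: 316 − 2y_i − Σ_{j≠i} y_j = 0.
Imposing symmetry (y_j = y for all j) turns Σ_{j≠i} y_j into 3y, so 316 = 5y and y = 63.2.

63.2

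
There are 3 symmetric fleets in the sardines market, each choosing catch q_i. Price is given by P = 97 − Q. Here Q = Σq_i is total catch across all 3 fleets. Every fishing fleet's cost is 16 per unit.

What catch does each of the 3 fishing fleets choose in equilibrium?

20.25

A representative fishing fleet's profit is π_i = q_i(97 − Q) − 16q_i, with Q = q_i + Σ_{j≠i} q_j.
First-order condition: 81 − 2q_i − Σ_{j≠i} q_j = 0.
In a symmetric equilibrium every fishing fleet chooses the same q, so Σ_{j≠i} q_j = 2q. The condition becomes 81 − 4q = 0, giving q = 81/4 = 20.25.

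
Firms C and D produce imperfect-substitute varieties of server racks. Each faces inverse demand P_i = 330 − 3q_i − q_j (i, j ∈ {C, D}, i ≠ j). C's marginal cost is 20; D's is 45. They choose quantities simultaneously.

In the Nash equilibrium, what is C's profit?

6075

Firm C's profit: π = q_C(330 − 3q_C − q_D) − 20q_C.
∂π/∂q_C = 310 − 6q_C − q_D = 0 ⇒ q_C = 155/3 − (1/6)q_D.
Similarly q_D = 47.5 − (1/6)q_C.
Plugging q_D into C's best response: q_C = 155/3 − (1/6)(47.5 − (1/6)q_C) ⇒ (35/36)q_C = 43.75, so q_C = 45.
Then q_D = 47.5 − (1/6)·45 = 40.
P_C = 330 − 3·45 − 40 = 155.
Profit = (155 − 20)·45 = 6075.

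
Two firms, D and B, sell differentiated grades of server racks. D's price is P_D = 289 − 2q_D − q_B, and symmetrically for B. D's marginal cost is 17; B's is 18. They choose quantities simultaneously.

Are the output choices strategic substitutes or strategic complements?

Firm D's profit: π = q_D(289 − 2q_D − q_B) − 17q_D.
∂π/∂q_D = 272 − 4q_D − q_B = 0 ⇒ q_D = 68 − 0.25q_B.
The best-response slope dq_D/dq_B = −0.25 < 0: the reaction function is downward-sloping, so the choices are strategic substitutes.

strategic substitutes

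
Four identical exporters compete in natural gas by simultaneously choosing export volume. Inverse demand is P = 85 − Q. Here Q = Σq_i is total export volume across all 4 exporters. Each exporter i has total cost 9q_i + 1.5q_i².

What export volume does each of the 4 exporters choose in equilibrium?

9.5

A representative exporter's profit is π_i = q_i(85 − Q) − 9q_i − 1.5q_i², with Q = q_i + Σ_{j≠i} q_j.
First-order condition: 76 − 5q_i − Σ_{j≠i} q_j = 0.
In a symmetric equilibrium every exporter chooses the same q, so Σ_{j≠i} q_j = 3q. The condition becomes 76 − 8q = 0, giving q = 76/8 = 9.5.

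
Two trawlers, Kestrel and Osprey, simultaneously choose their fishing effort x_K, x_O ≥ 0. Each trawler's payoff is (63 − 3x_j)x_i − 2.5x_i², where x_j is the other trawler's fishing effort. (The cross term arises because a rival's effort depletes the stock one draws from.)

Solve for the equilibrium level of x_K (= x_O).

Kestrel's payoff is (63 − 3x_O)x_K − 2.5x_K².
∂π/∂x_K = 63 − 3x_O − 5x_K = 0, so x_K = 12.6 − 0.6x_O.
The game is symmetric, so in equilibrium x_O = x_K: the reaction function gives 1.6x_K = 12.6, hence x_K = 7.875.

7.875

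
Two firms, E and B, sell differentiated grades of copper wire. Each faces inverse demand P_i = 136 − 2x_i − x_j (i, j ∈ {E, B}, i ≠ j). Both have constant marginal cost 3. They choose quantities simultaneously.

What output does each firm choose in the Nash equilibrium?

26.6

Firm E's profit: π = x_E(136 − 2x_E − x_B) − 3x_E.
∂π/∂x_E = 133 − 4x_E − x_B = 0 ⇒ x_E = 33.25 − 0.25x_B.
By symmetry x_B = x_E; substituting into the reaction function, 1.25x_E = 33.25 and x_E = 26.6.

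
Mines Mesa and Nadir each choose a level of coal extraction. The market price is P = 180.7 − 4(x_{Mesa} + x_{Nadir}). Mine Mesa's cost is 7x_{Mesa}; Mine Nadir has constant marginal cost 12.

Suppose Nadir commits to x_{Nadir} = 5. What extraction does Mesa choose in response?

Mine Mesa's profit: π = x_{Mesa}(180.7 − 4(x_{Mesa} + x_{Nadir})) − 7x_{Mesa}.
∂π/∂x_{Mesa} = 173.7 − 8x_{Mesa} − 4x_{Nadir} = 0, so x_{Mesa} = 21.7125 − 0.5x_{Nadir}.
At x_{Nadir} = 5: x_{Mesa} = 21.7125 − 0.5·5 = 19.2125.

19.2125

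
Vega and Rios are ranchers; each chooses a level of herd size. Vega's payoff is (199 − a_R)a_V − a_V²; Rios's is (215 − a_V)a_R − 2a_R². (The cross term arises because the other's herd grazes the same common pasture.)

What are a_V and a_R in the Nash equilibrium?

83, 33

Expanding Vega's payoff: 199a_V − a_Ra_V − a_V².
∂π/∂a_V = 199 − a_R − 2a_V = 0, so a_V = 99.5 − 0.5a_R.
Likewise for Rios: a_R = 53.75 − 0.25a_V.
Substituting the second reaction function into the first: a_V = 99.5 − 0.5(53.75 − 0.25a_V), which gives 0.875a_V = 72.625 ⇒ a_V = 83.
Then a_R = 53.75 − 0.25·83 = 33.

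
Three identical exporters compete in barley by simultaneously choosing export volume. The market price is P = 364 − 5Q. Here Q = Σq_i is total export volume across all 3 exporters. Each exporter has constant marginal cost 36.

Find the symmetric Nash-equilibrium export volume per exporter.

16.4

A representative exporter's profit is π_i = q_i(364 − 5Q) − 36q_i, with Q = q_i + Σ_{j≠i} q_j.
First-order condition: 328 − 10q_i − 5Σ_{j≠i} q_j = 0.
In a symmetric equilibrium every exporter chooses the same q, so Σ_{j≠i} q_j = 2q. The condition becomes 328 − 20q = 0, giving q = 328/20 = 16.4.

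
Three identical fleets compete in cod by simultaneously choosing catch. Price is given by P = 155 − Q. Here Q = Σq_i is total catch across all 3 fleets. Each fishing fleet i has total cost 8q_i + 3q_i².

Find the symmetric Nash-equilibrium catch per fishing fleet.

14.7

A representative fishing fleet's profit is π_i = q_i(155 − Q) − 8q_i − 3q_i², with Q = q_i + Σ_{j≠i} q_j.
First-order condition: 147 − 8q_i − Σ_{j≠i} q_j = 0.
With identical fishing fleets, set every q_j = q: then 147 − 8q − 2q = 0, i.e. q = 147/10 = 14.7.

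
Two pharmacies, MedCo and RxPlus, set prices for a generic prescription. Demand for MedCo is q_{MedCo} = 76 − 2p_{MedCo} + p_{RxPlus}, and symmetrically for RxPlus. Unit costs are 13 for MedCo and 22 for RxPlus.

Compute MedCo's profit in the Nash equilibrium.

MedCo's profit: π = (p_{MedCo} − 13)(76 − 2p_{MedCo} + p_{RxPlus}).
∂π/∂p_{MedCo} = 102 − 4p_{MedCo} + p_{RxPlus} = 0 ⇒ p_{MedCo} = 25.5 + 0.25p_{RxPlus}.
Similarly p_{RxPlus} = 30 + 0.25p_{MedCo}.
Substituting the second reaction function into the first: p_{MedCo} = 25.5 + 0.25(30 + 0.25p_{MedCo}), which gives 0.9375p_{MedCo} = 33 ⇒ p_{MedCo} = 35.2.
Then p_{RxPlus} = 30 + 0.25·35.2 = 38.8.
q_{MedCo} = 76 − 2·35.2 + 38.8 = 44.4.
Profit = (35.2 − 13)·44.4 = 985.68.

985.68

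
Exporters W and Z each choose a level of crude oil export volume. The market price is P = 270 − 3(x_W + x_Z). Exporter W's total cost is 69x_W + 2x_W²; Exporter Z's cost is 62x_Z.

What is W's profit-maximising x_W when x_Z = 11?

Exporter W's profit: π = x_W(270 − 3(x_W + x_Z)) − 69x_W − 2x_W².
∂π/∂x_W = 201 − 10x_W − 3x_Z = 0, so x_W = 20.1 − 0.3x_Z.
At x_Z = 11: x_W = 20.1 − 0.3·11 = 16.8.

16.8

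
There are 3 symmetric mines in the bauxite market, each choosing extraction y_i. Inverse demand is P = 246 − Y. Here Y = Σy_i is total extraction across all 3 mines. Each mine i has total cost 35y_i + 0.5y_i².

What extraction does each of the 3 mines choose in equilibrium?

42.2

A representative mine's profit is π_i = y_i(246 − Y) − 35y_i − 0.5y_i², with Y = y_i + Σ_{j≠i} y_j.
First-order condition: 211 − 3y_i − Σ_{j≠i} y_j = 0.
With identical mines, set every y_j = y: then 211 − 3y − 2y = 0, i.e. y = 211/5 = 42.2.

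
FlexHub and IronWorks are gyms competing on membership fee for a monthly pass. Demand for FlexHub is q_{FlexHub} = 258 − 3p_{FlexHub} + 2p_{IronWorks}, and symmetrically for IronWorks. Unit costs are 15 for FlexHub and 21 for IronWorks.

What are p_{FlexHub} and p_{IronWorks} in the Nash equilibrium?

76.875, 79.125

FlexHub's profit: π = (p_{FlexHub} − 15)(258 − 3p_{FlexHub} + 2p_{IronWorks}).
∂π/∂p_{FlexHub} = 303 − 6p_{FlexHub} + 2p_{IronWorks} = 0 ⇒ p_{FlexHub} = 50.5 + (1/3)p_{IronWorks}.
Similarly p_{IronWorks} = 53.5 + (1/3)p_{FlexHub}.
Substituting the second reaction function into the first: p_{FlexHub} = 50.5 + (1/3)(53.5 + (1/3)p_{FlexHub}), which gives (8/9)p_{FlexHub} = 205/3 ⇒ p_{FlexHub} = 76.875.
Then p_{IronWorks} = 53.5 + (1/3)·76.875 = 79.125.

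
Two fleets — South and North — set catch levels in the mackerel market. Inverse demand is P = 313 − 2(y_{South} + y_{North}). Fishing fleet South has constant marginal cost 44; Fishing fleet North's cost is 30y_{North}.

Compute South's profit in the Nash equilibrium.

Fishing fleet South's profit: π = y_{South}(313 − 2(y_{South} + y_{North})) − 44y_{South}.
∂π/∂y_{South} = 269 − 4y_{South} − 2y_{North} = 0, so y_{South} = 67.25 − 0.5y_{North}.
By the same steps for North: y_{North} = 70.75 − 0.5y_{South}.
Solving the two reaction functions simultaneously: (1 − (−0.5)(−0.5))y_{South} = 67.25 − 0.5·70.75, so 0.75y_{South} = 31.875 and y_{South} = 42.5.
Then y_{North} = 70.75 − 0.5·42.5 = 49.5.
Price P = 313 − 2·92 = 129.
South's profit: (129 − 44)·42.5 = 3612.5.

3612.5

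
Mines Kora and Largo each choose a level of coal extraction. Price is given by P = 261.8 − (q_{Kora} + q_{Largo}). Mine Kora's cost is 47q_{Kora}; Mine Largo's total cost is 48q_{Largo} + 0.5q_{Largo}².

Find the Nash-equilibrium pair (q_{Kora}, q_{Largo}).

86.12, 42.56

Mine Kora's profit: π = q_{Kora}(261.8 − (q_{Kora} + q_{Largo})) − 47q_{Kora}.
∂π/∂q_{Kora} = 214.8 − 2q_{Kora} − q_{Largo} = 0, so q_{Kora} = 107.4 − 0.5q_{Largo}.
For Largo: ∂π/∂q_{Largo} = 213.8 − 3q_{Largo} − q_{Kora} = 0 ⇒ q_{Largo} = 1069/15 − (1/3)q_{Kora}.
Substituting the second reaction function into the first: q_{Kora} = 107.4 − 0.5(1069/15 − (1/3)q_{Kora}), which gives (5/6)q_{Kora} = 2153/30 ⇒ q_{Kora} = 86.12.
Then q_{Largo} = 1069/15 − (1/3)·86.12 = 42.56.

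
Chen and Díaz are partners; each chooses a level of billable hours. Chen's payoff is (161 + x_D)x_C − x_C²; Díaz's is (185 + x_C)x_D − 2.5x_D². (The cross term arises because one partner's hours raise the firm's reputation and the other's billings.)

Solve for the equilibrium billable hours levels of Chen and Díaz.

110, 59

Expanding Chen's payoff: 161x_C + x_Dx_C − x_C².
∂π/∂x_C = 161 + x_D − 2x_C = 0, so x_C = 80.5 + 0.5x_D.
Likewise for Díaz: x_D = 37 + 0.2x_C.
Plugging x_D into Chen's best response: x_C = 80.5 + 0.5(37 + 0.2x_C) ⇒ 0.9x_C = 99, so x_C = 110.
Then x_D = 37 + 0.2·110 = 59.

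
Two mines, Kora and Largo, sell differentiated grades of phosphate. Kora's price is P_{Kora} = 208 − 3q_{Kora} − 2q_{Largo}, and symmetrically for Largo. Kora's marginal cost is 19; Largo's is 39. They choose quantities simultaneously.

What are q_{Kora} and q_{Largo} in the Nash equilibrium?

24.875, 19.875

Mine Kora's profit: π = q_{Kora}(208 − 3q_{Kora} − 2q_{Largo}) − 19q_{Kora}.
∂π/∂q_{Kora} = 189 − 6q_{Kora} − 2q_{Largo} = 0 ⇒ q_{Kora} = 31.5 − (1/3)q_{Largo}.
Similarly q_{Largo} = 169/6 − (1/3)q_{Kora}.
Solving the two reaction functions simultaneously: (1 − (−1/3)(−1/3))q_{Kora} = 31.5 − (1/3)·(169/6), so (8/9)q_{Kora} = 199/9 and q_{Kora} = 24.875.
Then q_{Largo} = 169/6 − (1/3)·24.875 = 19.875.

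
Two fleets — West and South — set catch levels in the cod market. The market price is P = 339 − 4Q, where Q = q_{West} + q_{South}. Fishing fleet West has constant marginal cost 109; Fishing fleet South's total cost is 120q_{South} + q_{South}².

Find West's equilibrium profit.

1980.25

Fishing fleet West's profit: π = q_{West}(339 − 4(q_{West} + q_{South})) − 109q_{West}.
∂π/∂q_{West} = 230 − 8q_{West} − 4q_{South} = 0, so q_{West} = 28.75 − 0.5q_{South}.
For South: ∂π/∂q_{South} = 219 − 10q_{South} − 4q_{West} = 0 ⇒ q_{South} = 21.9 − 0.4q_{West}.
Solving the two reaction functions simultaneously: (1 − (−0.5)(−0.4))q_{West} = 28.75 − 0.5·21.9, so 0.8q_{West} = 17.8 and q_{West} = 22.25.
Then q_{South} = 21.9 − 0.4·22.25 = 13.
Price P = 339 − 4·35.25 = 198.
West's profit: (198 − 109)·22.25 = 1980.25.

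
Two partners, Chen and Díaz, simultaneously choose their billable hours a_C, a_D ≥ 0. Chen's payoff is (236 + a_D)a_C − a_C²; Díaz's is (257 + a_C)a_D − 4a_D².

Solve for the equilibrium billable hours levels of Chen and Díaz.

143, 50

Expanding Chen's payoff: 236a_C + a_Da_C − a_C².
∂π/∂a_C = 236 + a_D − 2a_C = 0, so a_C = 118 + 0.5a_D.
Likewise for Díaz: a_D = 32.125 + 0.125a_C.
Plugging a_D into Chen's best response: a_C = 118 + 0.5(32.125 + 0.125a_C) ⇒ 0.9375a_C = 134.0625, so a_C = 143.
Then a_D = 32.125 + 0.125·143 = 50.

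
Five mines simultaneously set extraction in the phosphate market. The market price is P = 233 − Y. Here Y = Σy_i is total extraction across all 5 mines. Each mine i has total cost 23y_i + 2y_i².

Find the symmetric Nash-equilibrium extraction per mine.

21

A representative mine's profit is π_i = y_i(233 − Y) − 23y_i − 2y_i², with Y = y_i + Σ_{j≠i} y_j.
First-order condition: 210 − 6y_i − Σ_{j≠i} y_j = 0.
In a symmetric equilibrium every mine chooses the same y, so Σ_{j≠i} y_j = 4y. The condition becomes 210 − 10y = 0, giving y = 210/10 = 21.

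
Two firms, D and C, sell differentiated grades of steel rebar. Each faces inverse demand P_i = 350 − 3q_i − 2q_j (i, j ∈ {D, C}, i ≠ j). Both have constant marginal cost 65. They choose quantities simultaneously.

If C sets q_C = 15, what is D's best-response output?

42.5

Firm D's profit: π = q_D(350 − 3q_D − 2q_C) − 65q_D.
∂π/∂q_D = 285 − 6q_D − 2q_C = 0 ⇒ q_D = 47.5 − (1/3)q_C.
At q_C = 15: q_D = 47.5 − (1/3)·15 = 42.5.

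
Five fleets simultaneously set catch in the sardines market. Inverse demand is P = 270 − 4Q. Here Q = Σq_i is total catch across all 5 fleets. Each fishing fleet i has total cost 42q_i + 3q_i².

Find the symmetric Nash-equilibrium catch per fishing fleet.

A representative fishing fleet's profit is π_i = q_i(270 − 4Q) − 42q_i − 3q_i², with Q = q_i + Σ_{j≠i} q_j.
First-order condition: 228 − 14q_i − 4Σ_{j≠i} q_j = 0.
Imposing symmetry (q_j = q for all j) turns Σ_{j≠i} q_j into 4q, so 228 = 30q and q = 7.6.

7.6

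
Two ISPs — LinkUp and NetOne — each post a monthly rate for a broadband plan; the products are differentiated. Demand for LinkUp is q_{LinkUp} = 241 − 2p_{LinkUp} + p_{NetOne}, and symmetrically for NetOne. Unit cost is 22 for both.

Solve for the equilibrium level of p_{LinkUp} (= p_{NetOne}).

95

LinkUp's profit: π = (p_{LinkUp} − 22)(241 − 2p_{LinkUp} + p_{NetOne}).
∂π/∂p_{LinkUp} = 285 − 4p_{LinkUp} + p_{NetOne} = 0 ⇒ p_{LinkUp} = 71.25 + 0.25p_{NetOne}.
Setting p_{LinkUp} = p_{NetOne} in the reaction function: p_{LinkUp} = 71.25 + 0.25p_{LinkUp}, so p_{LinkUp} = 71.25 / 0.75 = 95.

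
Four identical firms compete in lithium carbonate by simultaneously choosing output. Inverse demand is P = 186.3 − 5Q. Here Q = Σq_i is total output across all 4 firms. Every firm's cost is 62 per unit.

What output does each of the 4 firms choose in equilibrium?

A representative firm's profit is π_i = q_i(186.3 − 5Q) − 62q_i, with Q = q_i + Σ_{j≠i} q_j.
First-order condition: 124.3 − 10q_i − 5Σ_{j≠i} q_j = 0.
Imposing symmetry (q_j = q for all j) turns Σ_{j≠i} q_j into 3q, so 124.3 = 25q and q = 4.972.

4.972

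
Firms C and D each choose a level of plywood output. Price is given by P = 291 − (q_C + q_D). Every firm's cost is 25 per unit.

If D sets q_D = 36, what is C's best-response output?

Firm C's profit: π = q_C(291 − (q_C + q_D)) − 25q_C.
∂π/∂q_C = 266 − 2q_C − q_D = 0, so q_C = 133 − 0.5q_D.
At q_D = 36: q_C = 133 − 0.5·36 = 115.

115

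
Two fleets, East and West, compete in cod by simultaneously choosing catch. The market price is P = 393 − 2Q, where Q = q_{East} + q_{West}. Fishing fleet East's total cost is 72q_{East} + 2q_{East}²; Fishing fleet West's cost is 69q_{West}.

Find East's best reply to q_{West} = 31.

32.375

Fishing fleet East's profit: π = q_{East}(393 − 2(q_{East} + q_{West})) − 72q_{East} − 2q_{East}².
∂π/∂q_{East} = 321 − 8q_{East} − 2q_{West} = 0, so q_{East} = 40.125 − 0.25q_{West}.
At q_{West} = 31: q_{East} = 40.125 − 0.25·31 = 32.375.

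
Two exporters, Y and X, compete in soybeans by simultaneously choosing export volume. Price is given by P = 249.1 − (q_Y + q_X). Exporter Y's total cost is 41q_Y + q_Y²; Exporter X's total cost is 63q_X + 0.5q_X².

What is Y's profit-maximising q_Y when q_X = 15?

48.275

Exporter Y's profit: π = q_Y(249.1 − (q_Y + q_X)) − 41q_Y − q_Y².
∂π/∂q_Y = 208.1 − 4q_Y − q_X = 0, so q_Y = 52.025 − 0.25q_X.
At q_X = 15: q_Y = 52.025 − 0.25·15 = 48.275.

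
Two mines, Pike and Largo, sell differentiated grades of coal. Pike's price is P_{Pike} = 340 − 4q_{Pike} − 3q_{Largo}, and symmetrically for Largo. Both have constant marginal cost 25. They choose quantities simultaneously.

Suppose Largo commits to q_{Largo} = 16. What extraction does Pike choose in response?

33.375

Mine Pike's profit: π = q_{Pike}(340 − 4q_{Pike} − 3q_{Largo}) − 25q_{Pike}.
∂π/∂q_{Pike} = 315 − 8q_{Pike} − 3q_{Largo} = 0 ⇒ q_{Pike} = 39.375 − 0.375q_{Largo}.
At q_{Largo} = 16: q_{Pike} = 39.375 − 0.375·16 = 33.375.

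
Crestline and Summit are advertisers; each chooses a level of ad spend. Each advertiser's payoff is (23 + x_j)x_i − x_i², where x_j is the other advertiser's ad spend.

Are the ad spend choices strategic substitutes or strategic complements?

Crestline's payoff is (23 + x_S)x_C − x_C².
∂π/∂x_C = 23 + x_S − 2x_C = 0, so x_C = 11.5 + 0.5x_S.
The best-response slope dx_C/dx_S = 0.5 > 0: the reaction function is upward-sloping, so the choices are strategic complements.

strategic complements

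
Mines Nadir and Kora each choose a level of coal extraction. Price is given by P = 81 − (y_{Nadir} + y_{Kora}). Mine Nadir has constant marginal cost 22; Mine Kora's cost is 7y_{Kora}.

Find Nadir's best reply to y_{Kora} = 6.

Mine Nadir's profit: π = y_{Nadir}(81 − (y_{Nadir} + y_{Kora})) − 22y_{Nadir}.
∂π/∂y_{Nadir} = 59 − 2y_{Nadir} − y_{Kora} = 0, so y_{Nadir} = 29.5 − 0.5y_{Kora}.
At y_{Kora} = 6: y_{Nadir} = 29.5 − 0.5·6 = 26.5.

26.5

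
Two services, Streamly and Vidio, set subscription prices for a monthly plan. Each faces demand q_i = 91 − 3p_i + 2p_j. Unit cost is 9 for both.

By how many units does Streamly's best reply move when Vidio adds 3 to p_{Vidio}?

Streamly's profit: π = (p_{Streamly} − 9)(91 − 3p_{Streamly} + 2p_{Vidio}).
∂π/∂p_{Streamly} = 118 − 6p_{Streamly} + 2p_{Vidio} = 0 ⇒ p_{Streamly} = 59/3 + (1/3)p_{Vidio}.
The reaction-function slope is 1/3, so a 3-unit rise in p_{Vidio} moves p_{Streamly} by 1/3 × 3 = 1. Streamly's best response rises — the actions are strategic complements.

1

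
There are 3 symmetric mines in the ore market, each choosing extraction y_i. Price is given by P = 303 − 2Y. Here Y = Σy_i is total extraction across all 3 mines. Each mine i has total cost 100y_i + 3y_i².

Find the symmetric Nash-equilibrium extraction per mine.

A representative mine's profit is π_i = y_i(303 − 2Y) − 100y_i − 3y_i², with Y = y_i + Σ_{j≠i} y_j.
First-order condition: 203 − 10y_i − 2Σ_{j≠i} y_j = 0.
With identical mines, set every y_j = y: then 203 − 10y − 4y = 0, i.e. y = 203/14 = 14.5.

14.5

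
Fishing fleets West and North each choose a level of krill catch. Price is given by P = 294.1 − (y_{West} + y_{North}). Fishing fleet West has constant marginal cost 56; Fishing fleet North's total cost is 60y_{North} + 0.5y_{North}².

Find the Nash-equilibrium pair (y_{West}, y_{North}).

Fishing fleet West's profit: π = y_{West}(294.1 − (y_{West} + y_{North})) − 56y_{West}.
∂π/∂y_{West} = 238.1 − 2y_{West} − y_{North} = 0, so y_{West} = 119.05 − 0.5y_{North}.
For North: ∂π/∂y_{North} = 234.1 − 3y_{North} − y_{West} = 0 ⇒ y_{North} = 2341/30 − (1/3)y_{West}.
Solving the two reaction functions simultaneously: (1 − (−0.5)(−1/3))y_{West} = 119.05 − 0.5·(2341/30), so (5/6)y_{West} = 2401/30 and y_{West} = 96.04.
Then y_{North} = 2341/30 − (1/3)·96.04 = 46.02.

96.04, 46.02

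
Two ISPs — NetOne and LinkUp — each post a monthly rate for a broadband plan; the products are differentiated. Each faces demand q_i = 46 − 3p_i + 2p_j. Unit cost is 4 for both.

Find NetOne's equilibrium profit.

330.75

NetOne's profit: π = (p_{NetOne} − 4)(46 − 3p_{NetOne} + 2p_{LinkUp}).
∂π/∂p_{NetOne} = 58 − 6p_{NetOne} + 2p_{LinkUp} = 0 ⇒ p_{NetOne} = 29/3 + (1/3)p_{LinkUp}.
By symmetry p_{LinkUp} = p_{NetOne}; substituting into the reaction function, (2/3)p_{NetOne} = 29/3 and p_{NetOne} = 14.5.
q_{NetOne} = 46 − 3·14.5 + 2·14.5 = 31.5.
Profit = (14.5 − 4)·31.5 = 330.75.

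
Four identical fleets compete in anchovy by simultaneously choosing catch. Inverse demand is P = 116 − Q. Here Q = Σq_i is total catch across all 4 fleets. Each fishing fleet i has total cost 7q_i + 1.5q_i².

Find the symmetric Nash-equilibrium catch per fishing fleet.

A representative fishing fleet's profit is π_i = q_i(116 − Q) − 7q_i − 1.5q_i², with Q = q_i + Σ_{j≠i} q_j.
First-order condition: 109 − 5q_i − Σ_{j≠i} q_j = 0.
In a symmetric equilibrium every fishing fleet chooses the same q, so Σ_{j≠i} q_j = 3q. The condition becomes 109 − 8q = 0, giving q = 109/8 = 13.625.

13.625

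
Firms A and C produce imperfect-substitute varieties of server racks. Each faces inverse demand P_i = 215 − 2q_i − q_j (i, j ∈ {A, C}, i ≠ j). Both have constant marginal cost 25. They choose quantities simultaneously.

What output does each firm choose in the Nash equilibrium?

Firm A's profit: π = q_A(215 − 2q_A − q_C) − 25q_A.
∂π/∂q_A = 190 − 4q_A − q_C = 0 ⇒ q_A = 47.5 − 0.25q_C.
By symmetry q_C = q_A; substituting into the reaction function, 1.25q_A = 47.5 and q_A = 38.

38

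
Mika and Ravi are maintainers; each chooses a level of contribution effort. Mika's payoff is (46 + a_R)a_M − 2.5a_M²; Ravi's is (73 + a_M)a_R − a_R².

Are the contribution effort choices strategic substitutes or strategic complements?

Expanding Mika's payoff: 46a_M + a_Ra_M − 2.5a_M².
∂π/∂a_M = 46 + a_R − 5a_M = 0, so a_M = 9.2 + 0.2a_R.
The best-response slope da_M/da_R = 0.2 > 0: the reaction function is upward-sloping, so the choices are strategic complements.

strategic complements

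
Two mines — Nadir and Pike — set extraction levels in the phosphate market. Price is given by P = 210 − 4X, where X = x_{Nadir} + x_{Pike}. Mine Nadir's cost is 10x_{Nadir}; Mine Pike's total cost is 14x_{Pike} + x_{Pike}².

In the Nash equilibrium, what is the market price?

Mine Nadir's profit: π = x_{Nadir}(210 − 4(x_{Nadir} + x_{Pike})) − 10x_{Nadir}.
∂π/∂x_{Nadir} = 200 − 8x_{Nadir} − 4x_{Pike} = 0, so x_{Nadir} = 25 − 0.5x_{Pike}.
For Pike: ∂π/∂x_{Pike} = 196 − 10x_{Pike} − 4x_{Nadir} = 0 ⇒ x_{Pike} = 19.6 − 0.4x_{Nadir}.
Plugging x_{Pike} into Nadir's best response: x_{Nadir} = 25 − 0.5(19.6 − 0.4x_{Nadir}) ⇒ 0.8x_{Nadir} = 15.2, so x_{Nadir} = 19.
Then x_{Pike} = 19.6 − 0.4·19 = 12.
Equilibrium price: P = 210 − 4·31 = 86.

86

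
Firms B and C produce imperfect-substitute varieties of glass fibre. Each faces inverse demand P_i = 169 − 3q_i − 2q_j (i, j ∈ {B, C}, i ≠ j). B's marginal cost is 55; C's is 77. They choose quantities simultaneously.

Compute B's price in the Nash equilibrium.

101.875

Firm B's profit: π = q_B(169 − 3q_B − 2q_C) − 55q_B.
∂π/∂q_B = 114 − 6q_B − 2q_C = 0 ⇒ q_B = 19 − (1/3)q_C.
Similarly q_C = 46/3 − (1/3)q_B.
Plugging q_C into B's best response: q_B = 19 − (1/3)(46/3 − (1/3)q_B) ⇒ (8/9)q_B = 125/9, so q_B = 15.625.
Then q_C = 46/3 − (1/3)·15.625 = 10.125.
P_B = 169 − 3·15.625 − 2·10.125 = 101.875.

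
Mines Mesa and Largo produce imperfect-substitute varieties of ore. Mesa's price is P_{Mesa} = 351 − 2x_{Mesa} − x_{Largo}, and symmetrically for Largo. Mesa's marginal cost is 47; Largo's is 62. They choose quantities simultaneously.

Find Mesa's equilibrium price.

170.6

Mine Mesa's profit: π = x_{Mesa}(351 − 2x_{Mesa} − x_{Largo}) − 47x_{Mesa}.
∂π/∂x_{Mesa} = 304 − 4x_{Mesa} − x_{Largo} = 0 ⇒ x_{Mesa} = 76 − 0.25x_{Largo}.
Similarly x_{Largo} = 72.25 − 0.25x_{Mesa}.
Solving the two reaction functions simultaneously: (1 − (−0.25)(−0.25))x_{Mesa} = 76 − 0.25·72.25, so 0.9375x_{Mesa} = 57.9375 and x_{Mesa} = 61.8.
Then x_{Largo} = 72.25 − 0.25·61.8 = 56.8.
P_{Mesa} = 351 − 2·61.8 − 56.8 = 170.6.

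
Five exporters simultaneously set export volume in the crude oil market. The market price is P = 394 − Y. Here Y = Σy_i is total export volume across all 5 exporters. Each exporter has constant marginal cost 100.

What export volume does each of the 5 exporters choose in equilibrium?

49

A representative exporter's profit is π_i = y_i(394 − Y) − 100y_i, with Y = y_i + Σ_{j≠i} y_j.
First-order condition: 294 − 2y_i − Σ_{j≠i} y_j = 0.
With identical exporters, set every y_j = y: then 294 − 2y − 4y = 0, i.e. y = 294/6 = 49.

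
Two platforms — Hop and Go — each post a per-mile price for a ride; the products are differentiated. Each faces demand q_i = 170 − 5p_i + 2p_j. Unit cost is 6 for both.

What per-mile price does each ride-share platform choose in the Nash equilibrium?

25

Hop's profit: π = (p_{Hop} − 6)(170 − 5p_{Hop} + 2p_{Go}).
∂π/∂p_{Hop} = 200 − 10p_{Hop} + 2p_{Go} = 0 ⇒ p_{Hop} = 20 + 0.2p_{Go}.
The game is symmetric, so in equilibrium p_{Go} = p_{Hop}: the reaction function gives 0.8p_{Hop} = 20, hence p_{Hop} = 25.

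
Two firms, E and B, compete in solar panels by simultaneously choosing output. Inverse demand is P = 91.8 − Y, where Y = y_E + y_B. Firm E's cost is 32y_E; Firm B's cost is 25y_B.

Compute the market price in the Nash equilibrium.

49.6

Firm E's profit: π = y_E(91.8 − (y_E + y_B)) − 32y_E.
∂π/∂y_E = 59.8 − 2y_E − y_B = 0, so y_E = 29.9 − 0.5y_B.
By the same steps for B: y_B = 33.4 − 0.5y_E.
Solving the two reaction functions simultaneously: (1 − (−0.5)(−0.5))y_E = 29.9 − 0.5·33.4, so 0.75y_E = 13.2 and y_E = 17.6.
Then y_B = 33.4 − 0.5·17.6 = 24.6.
Equilibrium price: P = 91.8 − 42.2 = 49.6.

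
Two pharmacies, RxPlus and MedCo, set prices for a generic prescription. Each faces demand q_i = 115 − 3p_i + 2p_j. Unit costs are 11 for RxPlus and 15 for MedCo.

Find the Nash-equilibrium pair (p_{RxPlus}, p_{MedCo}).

RxPlus's profit: π = (p_{RxPlus} − 11)(115 − 3p_{RxPlus} + 2p_{MedCo}).
∂π/∂p_{RxPlus} = 148 − 6p_{RxPlus} + 2p_{MedCo} = 0 ⇒ p_{RxPlus} = 74/3 + (1/3)p_{MedCo}.
Similarly p_{MedCo} = 80/3 + (1/3)p_{RxPlus}.
Substituting the second reaction function into the first: p_{RxPlus} = 74/3 + (1/3)(80/3 + (1/3)p_{RxPlus}), which gives (8/9)p_{RxPlus} = 302/9 ⇒ p_{RxPlus} = 37.75.
Then p_{MedCo} = 80/3 + (1/3)·37.75 = 39.25.

37.75, 39.25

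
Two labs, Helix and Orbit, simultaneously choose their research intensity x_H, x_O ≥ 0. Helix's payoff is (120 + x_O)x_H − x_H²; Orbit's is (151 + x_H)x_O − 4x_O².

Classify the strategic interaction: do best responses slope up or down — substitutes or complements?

Expanding Helix's payoff: 120x_H + x_Ox_H − x_H².
∂π/∂x_H = 120 + x_O − 2x_H = 0, so x_H = 60 + 0.5x_O.
The best-response slope dx_H/dx_O = 0.5 > 0: the reaction function is upward-sloping, so the choices are strategic complements.

strategic complements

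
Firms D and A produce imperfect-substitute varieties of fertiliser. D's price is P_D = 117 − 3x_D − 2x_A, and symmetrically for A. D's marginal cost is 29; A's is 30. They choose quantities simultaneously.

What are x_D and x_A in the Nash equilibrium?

11.0625, 10.8125

Firm D's profit: π = x_D(117 − 3x_D − 2x_A) − 29x_D.
∂π/∂x_D = 88 − 6x_D − 2x_A = 0 ⇒ x_D = 44/3 − (1/3)x_A.
Similarly x_A = 14.5 − (1/3)x_D.
Substituting the second reaction function into the first: x_D = 44/3 − (1/3)(14.5 − (1/3)x_D), which gives (8/9)x_D = 59/6 ⇒ x_D = 11.0625.
Then x_A = 14.5 − (1/3)·11.0625 = 10.8125.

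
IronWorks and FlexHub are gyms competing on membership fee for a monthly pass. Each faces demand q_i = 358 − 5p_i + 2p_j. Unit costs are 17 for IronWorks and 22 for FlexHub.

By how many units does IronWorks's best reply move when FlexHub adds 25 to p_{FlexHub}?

5

IronWorks's profit: π = (p_{IronWorks} − 17)(358 − 5p_{IronWorks} + 2p_{FlexHub}).
∂π/∂p_{IronWorks} = 443 − 10p_{IronWorks} + 2p_{FlexHub} = 0 ⇒ p_{IronWorks} = 44.3 + 0.2p_{FlexHub}.
The reaction-function slope is 0.2, so a 25-unit rise in p_{FlexHub} moves p_{IronWorks} by 0.2 × 25 = 5. IronWorks's best response rises — the actions are strategic complements.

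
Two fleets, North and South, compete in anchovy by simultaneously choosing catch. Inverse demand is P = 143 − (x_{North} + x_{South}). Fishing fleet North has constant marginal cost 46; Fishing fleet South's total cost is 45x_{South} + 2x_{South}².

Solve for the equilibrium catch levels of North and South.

Fishing fleet North's profit: π = x_{North}(143 − (x_{North} + x_{South})) − 46x_{North}.
∂π/∂x_{North} = 97 − 2x_{North} − x_{South} = 0, so x_{North} = 48.5 − 0.5x_{South}.
For South: ∂π/∂x_{South} = 98 − 6x_{South} − x_{North} = 0 ⇒ x_{South} = 49/3 − (1/6)x_{North}.
Plugging x_{South} into North's best response: x_{North} = 48.5 − 0.5(49/3 − (1/6)x_{North}) ⇒ (11/12)x_{North} = 121/3, so x_{North} = 44.
Then x_{South} = 49/3 − (1/6)·44 = 9.

44, 9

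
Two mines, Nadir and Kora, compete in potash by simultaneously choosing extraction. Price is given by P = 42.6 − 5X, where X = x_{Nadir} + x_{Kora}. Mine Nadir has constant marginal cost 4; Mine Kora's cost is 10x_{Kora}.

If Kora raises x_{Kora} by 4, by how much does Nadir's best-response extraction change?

-2

Mine Nadir's profit: π = x_{Nadir}(42.6 − 5(x_{Nadir} + x_{Kora})) − 4x_{Nadir}.
∂π/∂x_{Nadir} = 38.6 − 10x_{Nadir} − 5x_{Kora} = 0, so x_{Nadir} = 3.86 − 0.5x_{Kora}.
The reaction-function slope is −0.5, so a 4-unit rise in x_{Kora} moves x_{Nadir} by −0.5 × 4 = −2. Nadir's best response falls — the actions are strategic substitutes.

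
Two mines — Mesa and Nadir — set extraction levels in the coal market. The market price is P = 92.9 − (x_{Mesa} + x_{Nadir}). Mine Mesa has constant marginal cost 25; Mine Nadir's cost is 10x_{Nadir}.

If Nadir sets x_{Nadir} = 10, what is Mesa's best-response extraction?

Mine Mesa's profit: π = x_{Mesa}(92.9 − (x_{Mesa} + x_{Nadir})) − 25x_{Mesa}.
∂π/∂x_{Mesa} = 67.9 − 2x_{Mesa} − x_{Nadir} = 0, so x_{Mesa} = 33.95 − 0.5x_{Nadir}.
At x_{Nadir} = 10: x_{Mesa} = 33.95 − 0.5·10 = 28.95.

28.95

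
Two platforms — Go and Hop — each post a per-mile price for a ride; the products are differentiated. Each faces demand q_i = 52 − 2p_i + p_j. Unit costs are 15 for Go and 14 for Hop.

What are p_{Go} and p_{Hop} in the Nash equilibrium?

Go's profit: π = (p_{Go} − 15)(52 − 2p_{Go} + p_{Hop}).
∂π/∂p_{Go} = 82 − 4p_{Go} + p_{Hop} = 0 ⇒ p_{Go} = 20.5 + 0.25p_{Hop}.
Similarly p_{Hop} = 20 + 0.25p_{Go}.
Solving the two reaction functions simultaneously: (1 − (0.25)(0.25))p_{Go} = 20.5 + 0.25·20, so 0.9375p_{Go} = 25.5 and p_{Go} = 27.2.
Then p_{Hop} = 20 + 0.25·27.2 = 26.8.

27.2, 26.8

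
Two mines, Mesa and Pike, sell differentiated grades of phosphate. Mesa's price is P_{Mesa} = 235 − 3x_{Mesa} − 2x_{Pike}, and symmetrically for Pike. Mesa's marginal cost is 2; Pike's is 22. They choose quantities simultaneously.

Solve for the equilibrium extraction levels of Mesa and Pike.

30.375, 25.375

Mine Mesa's profit: π = x_{Mesa}(235 − 3x_{Mesa} − 2x_{Pike}) − 2x_{Mesa}.
∂π/∂x_{Mesa} = 233 − 6x_{Mesa} − 2x_{Pike} = 0 ⇒ x_{Mesa} = 233/6 − (1/3)x_{Pike}.
Similarly x_{Pike} = 35.5 − (1/3)x_{Mesa}.
Solving the two reaction functions simultaneously: (1 − (−1/3)(−1/3))x_{Mesa} = 233/6 − (1/3)·35.5, so (8/9)x_{Mesa} = 27 and x_{Mesa} = 30.375.
Then x_{Pike} = 35.5 − (1/3)·30.375 = 25.375.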